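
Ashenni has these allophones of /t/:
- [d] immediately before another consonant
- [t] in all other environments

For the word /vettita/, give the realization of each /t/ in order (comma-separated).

Occurrence 1 (position 3): immediately before another consonant → [d].
Occurrence 2 (position 4): no conditioning environment matches → elsewhere allophone [t].
Occurrence 3 (position 6): no conditioning environment matches → elsewhere allophone [t].

[d], [t], [t]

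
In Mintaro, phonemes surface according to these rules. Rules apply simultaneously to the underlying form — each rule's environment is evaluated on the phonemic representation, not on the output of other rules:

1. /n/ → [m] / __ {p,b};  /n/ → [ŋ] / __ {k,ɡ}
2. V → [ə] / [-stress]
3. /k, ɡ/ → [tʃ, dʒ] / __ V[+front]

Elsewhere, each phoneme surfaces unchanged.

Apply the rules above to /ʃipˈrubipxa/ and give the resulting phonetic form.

/ʃ/ (word-initial) is unaffected → [ʃ].
/i/ — between /ʃ/ and /p/, in an unstressed syllable — surfaces as [ə] (rule 2).
/p/ (between /i/ and /r/): no rule targets it → [p].
/r/ — not in any rule's target class → [r].
/u/ (between /r/ and /b/) is in the target of rule 2 but the environment (in an unstressed syllable) is not met → [u].
/b/ (between /u/ and /i/) is unaffected → [b].
/i/ (between /b/ and /p/): in an unstressed syllable, so rule 2 applies → [ə].
/p/ — not in any rule's target class → [p].
/x/ (between /p/ and /a/) is unaffected → [x].
/a/ (word-final): in an unstressed syllable, so rule 2 applies → [ə].

[ʃəpˈrubəpxə]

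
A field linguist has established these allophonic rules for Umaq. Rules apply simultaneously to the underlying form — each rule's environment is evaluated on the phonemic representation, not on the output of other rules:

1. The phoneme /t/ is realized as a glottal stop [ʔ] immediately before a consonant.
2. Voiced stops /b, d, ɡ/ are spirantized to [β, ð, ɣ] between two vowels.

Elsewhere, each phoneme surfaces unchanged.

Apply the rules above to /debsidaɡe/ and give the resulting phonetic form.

/d/ (word-initial) is in the target of rule 2 but the environment (between two vowels) is not met → [d].
/e/ — not in any rule's target class → [e].
/b/ (between /e/ and /s/) is in the target of rule 2 but the environment (between two vowels) is not met → [b].
/s/ stays [s].
/i/ stays [i].
/d/ — between /i/ and /a/, between two vowels — surfaces as [ð] (rule 2).
/a/ stays [a].
Rule 2 applies to /ɡ/ (between /a/ and /e/: between two vowels) → [ɣ].
/e/ (word-final) is unaffected → [e].

[debsiðaɣe]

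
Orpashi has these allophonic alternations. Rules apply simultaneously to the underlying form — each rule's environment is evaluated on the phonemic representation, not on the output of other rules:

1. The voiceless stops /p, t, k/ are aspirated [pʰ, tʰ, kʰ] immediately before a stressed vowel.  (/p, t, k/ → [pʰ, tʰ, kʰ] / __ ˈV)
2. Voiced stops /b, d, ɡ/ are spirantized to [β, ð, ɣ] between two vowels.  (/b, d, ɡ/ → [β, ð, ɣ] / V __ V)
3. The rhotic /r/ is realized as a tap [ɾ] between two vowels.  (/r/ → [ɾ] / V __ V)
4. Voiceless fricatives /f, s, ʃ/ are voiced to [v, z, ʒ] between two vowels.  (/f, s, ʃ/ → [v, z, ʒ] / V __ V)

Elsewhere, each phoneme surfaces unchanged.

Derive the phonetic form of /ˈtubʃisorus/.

/t/ meets the environment for rule 1 (immediately before a stressed vowel) → [tʰ].
/u/ stays [u].
/b/ (between /u/ and /ʃ/) fails the environment for rule 2, so it stays [b].
/ʃ/ — between /b/ and /i/; rule 4 does not apply here → [ʃ].
/i/ (between /ʃ/ and /s/): no rule targets it → [i].
/s/ (between /i/ and /o/): between two vowels, so rule 4 applies → [z].
/o/ (between /s/ and /r/): no rule targets it → [o].
/r/ meets the environment for rule 3 (between two vowels) → [ɾ].
/u/ — not in any rule's target class → [u].
/s/ (word-final) fails the environment for rule 4, so it stays [s].

[ˈtʰubʃizoɾus]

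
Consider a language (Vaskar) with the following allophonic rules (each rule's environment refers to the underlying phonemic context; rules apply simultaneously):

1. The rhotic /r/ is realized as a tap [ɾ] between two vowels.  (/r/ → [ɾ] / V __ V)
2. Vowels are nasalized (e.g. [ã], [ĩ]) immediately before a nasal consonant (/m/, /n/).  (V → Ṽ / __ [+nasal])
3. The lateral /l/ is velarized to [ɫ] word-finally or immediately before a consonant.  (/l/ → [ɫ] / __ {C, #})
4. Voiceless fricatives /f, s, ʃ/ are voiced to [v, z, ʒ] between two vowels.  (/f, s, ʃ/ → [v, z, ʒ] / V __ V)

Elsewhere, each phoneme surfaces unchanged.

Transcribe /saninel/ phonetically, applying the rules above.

[sãnĩneɫ]

/s/ — word-initial; rule 4 does not apply here → [s].
/a/ (between /s/ and /n/) occurs before a nasal consonant → [ã] by rule 2.
Rule 2 applies to /i/ (between /n/ and /n/: before a nasal consonant) → [ĩ].
/e/ (between /n/ and /l/) is in the target of rule 2 but the environment (before a nasal consonant) is not met → [e].
/l/ — word-final, word-finally or immediately before a consonant — surfaces as [ɫ] (rule 3).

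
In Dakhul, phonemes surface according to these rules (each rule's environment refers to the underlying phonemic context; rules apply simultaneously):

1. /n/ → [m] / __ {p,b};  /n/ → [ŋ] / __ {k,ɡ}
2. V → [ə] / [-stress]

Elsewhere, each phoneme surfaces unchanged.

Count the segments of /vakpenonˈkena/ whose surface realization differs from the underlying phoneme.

5

Segments that undergo a rule: /a/ → [ə] (rule 2); /e/ → [ə] (rule 2); /o/ → [ə] (rule 2); /n/ → [ŋ] (rule 1); /a/ → [ə] (rule 2).
All other segments surface unchanged.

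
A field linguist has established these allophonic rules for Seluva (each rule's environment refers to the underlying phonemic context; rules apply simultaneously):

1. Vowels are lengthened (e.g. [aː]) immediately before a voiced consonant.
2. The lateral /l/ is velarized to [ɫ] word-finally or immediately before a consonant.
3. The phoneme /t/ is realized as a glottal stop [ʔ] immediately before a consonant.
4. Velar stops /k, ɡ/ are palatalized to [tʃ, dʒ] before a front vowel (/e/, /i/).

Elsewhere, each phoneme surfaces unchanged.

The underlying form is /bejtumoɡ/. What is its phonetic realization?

/b/ stays [b].
/e/ (between /b/ and /j/) occurs before a voiced consonant → [eː] by rule 1.
/j/ (between /e/ and /t/): no rule targets it → [j].
/t/ (between /j/ and /u/) fails the environment for rule 3, so it stays [t].
Rule 1 applies to /u/ (between /t/ and /m/: before a voiced consonant) → [uː].
/m/ (between /u/ and /o/): no rule targets it → [m].
/o/ (between /m/ and /ɡ/) occurs before a voiced consonant → [oː] by rule 1.
/ɡ/ (word-final): rule 4 targets it, but not before a front vowel → unchanged [ɡ].

[beːjtuːmoːɡ]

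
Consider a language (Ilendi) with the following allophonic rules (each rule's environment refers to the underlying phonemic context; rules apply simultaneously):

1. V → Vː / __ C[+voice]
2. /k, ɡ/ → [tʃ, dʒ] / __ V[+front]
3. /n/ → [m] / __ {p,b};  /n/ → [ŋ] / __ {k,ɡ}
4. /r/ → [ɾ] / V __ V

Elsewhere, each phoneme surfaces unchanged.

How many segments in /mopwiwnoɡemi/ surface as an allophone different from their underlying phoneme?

4

Segments that undergo a rule: /i/ → [iː] (rule 1); /o/ → [oː] (rule 1); /ɡ/ → [dʒ] (rule 2); /e/ → [eː] (rule 1).
All other segments surface unchanged.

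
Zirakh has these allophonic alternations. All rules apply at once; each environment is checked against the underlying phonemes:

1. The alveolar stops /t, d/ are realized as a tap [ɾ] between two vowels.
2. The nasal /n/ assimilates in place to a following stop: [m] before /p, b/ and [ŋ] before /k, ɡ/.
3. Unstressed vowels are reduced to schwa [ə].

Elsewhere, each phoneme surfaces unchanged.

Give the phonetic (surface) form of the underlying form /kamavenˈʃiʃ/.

Rule 3 applies to /a/ (between /k/ and /m/: in an unstressed syllable) → [ə].
/a/ meets the environment for rule 3 (in an unstressed syllable) → [ə].
Rule 3 applies to /e/ (between /v/ and /n/: in an unstressed syllable) → [ə].
/n/ (between /e/ and /ʃ/) fails the environment for rule 2, so it stays [n].
/i/ (between /ʃ/ and /ʃ/) is in the target of rule 3 but the environment (in an unstressed syllable) is not met → [i].

[kəməvənˈʃiʃ]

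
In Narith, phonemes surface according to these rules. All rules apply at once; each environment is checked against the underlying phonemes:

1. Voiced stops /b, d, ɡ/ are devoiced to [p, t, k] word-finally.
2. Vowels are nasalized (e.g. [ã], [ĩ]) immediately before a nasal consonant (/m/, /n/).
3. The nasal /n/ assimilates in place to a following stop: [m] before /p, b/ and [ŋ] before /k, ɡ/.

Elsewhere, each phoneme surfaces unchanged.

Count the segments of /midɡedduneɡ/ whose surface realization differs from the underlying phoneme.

Segments that undergo a rule: /u/ → [ũ] (rule 2); /ɡ/ → [k] (rule 1).
All other segments surface unchanged.

2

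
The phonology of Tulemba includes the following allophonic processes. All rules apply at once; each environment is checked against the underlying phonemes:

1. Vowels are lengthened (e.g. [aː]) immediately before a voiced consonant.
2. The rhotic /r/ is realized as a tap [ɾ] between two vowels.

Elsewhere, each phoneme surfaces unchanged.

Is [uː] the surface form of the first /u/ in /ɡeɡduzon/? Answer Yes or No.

/u/ (between /d/ and /z/): before a voiced consonant, so rule 1 applies → [uː].
The actual realization is [uː], which matches [uː].

Yes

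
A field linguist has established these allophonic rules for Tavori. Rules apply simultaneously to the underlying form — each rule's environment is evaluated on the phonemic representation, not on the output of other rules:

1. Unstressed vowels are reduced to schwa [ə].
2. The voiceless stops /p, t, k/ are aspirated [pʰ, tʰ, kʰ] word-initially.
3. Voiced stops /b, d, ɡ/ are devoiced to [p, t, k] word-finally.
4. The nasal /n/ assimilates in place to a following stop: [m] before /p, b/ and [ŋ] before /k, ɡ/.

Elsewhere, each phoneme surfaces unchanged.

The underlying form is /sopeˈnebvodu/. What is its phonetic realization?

[səpəˈnebvədə]

/s/ (word-initial) is unaffected → [s].
/o/ (between /s/ and /p/) occurs in an unstressed syllable → [ə] by rule 1.
/p/ (between /o/ and /e/) fails the environment for rule 2, so it stays [p].
/e/ meets the environment for rule 1 (in an unstressed syllable) → [ə].
/n/ — between /e/ and /e/; rule 4 does not apply here → [n].
/e/ (between /n/ and /b/): rule 1 targets it, but not in an unstressed syllable → unchanged [e].
/b/ (between /e/ and /v/): rule 3 targets it, but not word-finally → unchanged [b].
/v/ (between /b/ and /o/): no rule targets it → [v].
/o/ — between /v/ and /d/, in an unstressed syllable — surfaces as [ə] (rule 1).
/d/ — between /o/ and /u/; rule 3 does not apply here → [d].
/u/ (word-final) occurs in an unstressed syllable → [ə] by rule 1.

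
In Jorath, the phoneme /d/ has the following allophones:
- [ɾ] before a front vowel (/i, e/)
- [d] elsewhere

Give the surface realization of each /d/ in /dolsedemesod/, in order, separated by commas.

Occurrence 1 (position 1): no conditioning environment matches → elsewhere allophone [d].
Occurrence 2 (position 6): before a front vowel (/i, e/) → [ɾ].
Occurrence 3 (position 12): no conditioning environment matches → elsewhere allophone [d].

[d], [ɾ], [d]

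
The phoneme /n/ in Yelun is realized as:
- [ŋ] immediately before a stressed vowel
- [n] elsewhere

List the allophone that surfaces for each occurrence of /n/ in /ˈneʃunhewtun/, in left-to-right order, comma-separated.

Occurrence 1 (position 1): immediately before a stressed vowel → [ŋ].
Occurrence 2 (position 5): no conditioning environment matches → elsewhere allophone [n].
Occurrence 3 (position 11): no conditioning environment matches → elsewhere allophone [n].

[ŋ], [n], [n]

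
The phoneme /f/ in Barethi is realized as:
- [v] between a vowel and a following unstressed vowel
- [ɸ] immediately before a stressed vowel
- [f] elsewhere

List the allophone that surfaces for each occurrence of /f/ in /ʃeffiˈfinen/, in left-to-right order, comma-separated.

[f], [f], [ɸ]

Occurrence 1 (position 3): no conditioning environment matches → elsewhere allophone [f].
Occurrence 2 (position 4): no conditioning environment matches → elsewhere allophone [f].
Occurrence 3 (position 6): immediately before a stressed vowel → [ɸ].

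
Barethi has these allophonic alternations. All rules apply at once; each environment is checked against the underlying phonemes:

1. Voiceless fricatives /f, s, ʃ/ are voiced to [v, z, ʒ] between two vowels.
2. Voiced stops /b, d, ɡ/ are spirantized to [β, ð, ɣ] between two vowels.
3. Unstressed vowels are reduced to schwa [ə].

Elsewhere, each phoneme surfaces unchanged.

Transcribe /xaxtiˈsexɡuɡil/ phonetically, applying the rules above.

/x/ stays [x].
Rule 3 applies to /a/ (between /x/ and /x/: in an unstressed syllable) → [ə].
/x/ stays [x].
/t/ — not in any rule's target class → [t].
/i/ (between /t/ and /s/) occurs in an unstressed syllable → [ə] by rule 3.
/s/ meets the environment for rule 1 (between two vowels) → [z].
/e/ (between /s/ and /x/): rule 3 targets it, but not in an unstressed syllable → unchanged [e].
/x/ (between /e/ and /ɡ/): no rule targets it → [x].
/ɡ/ (between /x/ and /u/) fails the environment for rule 2, so it stays [ɡ].
/u/ — between /ɡ/ and /ɡ/, in an unstressed syllable — surfaces as [ə] (rule 3).
/ɡ/ — between /u/ and /i/, between two vowels — surfaces as [ɣ] (rule 2).
/i/ (between /ɡ/ and /l/): in an unstressed syllable, so rule 3 applies → [ə].
/l/ (word-final): no rule targets it → [l].

[xəxtəˈzexɡəɣəl]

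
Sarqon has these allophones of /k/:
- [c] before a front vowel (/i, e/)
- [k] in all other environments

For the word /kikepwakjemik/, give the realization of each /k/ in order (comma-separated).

[c], [c], [k], [k]

Occurrence 1 (position 1): before a front vowel → [c].
Occurrence 2 (position 3): before a front vowel → [c].
Occurrence 3 (position 8): no conditioning environment matches → elsewhere allophone [k].
Occurrence 4 (position 13): no conditioning environment matches → elsewhere allophone [k].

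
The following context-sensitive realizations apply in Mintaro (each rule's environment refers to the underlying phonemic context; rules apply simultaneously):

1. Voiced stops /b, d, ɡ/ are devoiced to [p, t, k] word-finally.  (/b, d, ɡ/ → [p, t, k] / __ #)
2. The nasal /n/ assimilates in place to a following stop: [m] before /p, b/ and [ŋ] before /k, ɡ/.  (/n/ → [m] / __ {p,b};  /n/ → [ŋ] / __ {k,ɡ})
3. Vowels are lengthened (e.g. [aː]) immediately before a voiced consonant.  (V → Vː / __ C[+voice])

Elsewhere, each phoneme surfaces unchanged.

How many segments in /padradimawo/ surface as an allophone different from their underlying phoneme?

Segments that undergo a rule: /a/ → [aː] (rule 3); /a/ → [aː] (rule 3); /i/ → [iː] (rule 3); /a/ → [aː] (rule 3).
All other segments surface unchanged.

4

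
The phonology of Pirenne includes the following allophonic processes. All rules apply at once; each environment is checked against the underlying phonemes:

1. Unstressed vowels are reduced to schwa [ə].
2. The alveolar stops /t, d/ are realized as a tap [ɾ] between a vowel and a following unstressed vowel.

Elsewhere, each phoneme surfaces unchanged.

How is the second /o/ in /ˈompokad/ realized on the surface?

[ə]

Rule 1 applies to /o/ (between /p/ and /k/: in an unstressed syllable) → [ə].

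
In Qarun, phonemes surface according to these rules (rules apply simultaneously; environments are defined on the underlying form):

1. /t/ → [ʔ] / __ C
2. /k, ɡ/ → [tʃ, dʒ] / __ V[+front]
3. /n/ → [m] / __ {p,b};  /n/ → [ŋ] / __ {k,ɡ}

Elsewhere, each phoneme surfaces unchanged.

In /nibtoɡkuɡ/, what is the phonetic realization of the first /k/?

/k/ (between /ɡ/ and /u/): rule 2 targets it, but not before a front vowel → unchanged [k].

[k]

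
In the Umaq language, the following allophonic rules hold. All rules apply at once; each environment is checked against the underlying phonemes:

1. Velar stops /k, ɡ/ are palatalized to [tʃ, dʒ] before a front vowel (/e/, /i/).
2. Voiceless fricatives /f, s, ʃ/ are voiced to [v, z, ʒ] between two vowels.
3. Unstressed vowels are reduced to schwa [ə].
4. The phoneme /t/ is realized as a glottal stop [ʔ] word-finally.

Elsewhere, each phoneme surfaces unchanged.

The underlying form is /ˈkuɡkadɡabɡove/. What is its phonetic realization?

/k/ — word-initial; rule 1 does not apply here → [k].
/u/ — between /k/ and /ɡ/; rule 3 does not apply here → [u].
/ɡ/ (between /u/ and /k/) fails the environment for rule 1, so it stays [ɡ].
/k/ (between /ɡ/ and /a/): rule 1 targets it, but not before a front vowel → unchanged [k].
/a/ meets the environment for rule 3 (in an unstressed syllable) → [ə].
/d/ (between /a/ and /ɡ/) is unaffected → [d].
/ɡ/ — between /d/ and /a/; rule 1 does not apply here → [ɡ].
/a/ meets the environment for rule 3 (in an unstressed syllable) → [ə].
/b/ (between /a/ and /ɡ/) is unaffected → [b].
/ɡ/ (between /b/ and /o/) fails the environment for rule 1, so it stays [ɡ].
/o/ meets the environment for rule 3 (in an unstressed syllable) → [ə].
/v/ stays [v].
/e/ — word-final, in an unstressed syllable — surfaces as [ə] (rule 3).

[ˈkuɡkədɡəbɡəvə]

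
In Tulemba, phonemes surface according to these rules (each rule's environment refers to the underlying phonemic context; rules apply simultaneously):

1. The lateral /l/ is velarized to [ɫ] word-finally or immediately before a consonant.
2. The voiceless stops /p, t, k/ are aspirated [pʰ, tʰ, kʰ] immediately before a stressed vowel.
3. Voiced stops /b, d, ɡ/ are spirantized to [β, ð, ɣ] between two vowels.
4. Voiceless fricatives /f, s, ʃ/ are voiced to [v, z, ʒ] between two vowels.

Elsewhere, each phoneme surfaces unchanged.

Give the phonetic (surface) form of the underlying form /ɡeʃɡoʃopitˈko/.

/ɡ/ (word-initial): rule 3 targets it, but not between two vowels → unchanged [ɡ].
/e/ (between /ɡ/ and /ʃ/) is unaffected → [e].
/ʃ/ (between /e/ and /ɡ/): rule 4 targets it, but not between two vowels → unchanged [ʃ].
/ɡ/ — between /ʃ/ and /o/; rule 3 does not apply here → [ɡ].
/o/ — not in any rule's target class → [o].
/ʃ/ (between /o/ and /o/): between two vowels, so rule 4 applies → [ʒ].
/o/ stays [o].
/p/ (between /o/ and /i/) fails the environment for rule 2, so it stays [p].
/i/ (between /p/ and /t/) is unaffected → [i].
/t/ (between /i/ and /k/): rule 2 targets it, but not immediately before a stressed vowel → unchanged [t].
/k/ — between /t/ and /o/, immediately before a stressed vowel — surfaces as [kʰ] (rule 2).
/o/ (word-final): no rule targets it → [o].

[ɡeʃɡoʒopitˈkʰo]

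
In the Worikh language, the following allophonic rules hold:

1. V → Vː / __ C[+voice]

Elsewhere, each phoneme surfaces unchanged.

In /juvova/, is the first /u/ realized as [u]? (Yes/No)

Rule 1 applies to /u/ (between /j/ and /v/: before a voiced consonant) → [uː].
The actual realization is [uː], not [u].

No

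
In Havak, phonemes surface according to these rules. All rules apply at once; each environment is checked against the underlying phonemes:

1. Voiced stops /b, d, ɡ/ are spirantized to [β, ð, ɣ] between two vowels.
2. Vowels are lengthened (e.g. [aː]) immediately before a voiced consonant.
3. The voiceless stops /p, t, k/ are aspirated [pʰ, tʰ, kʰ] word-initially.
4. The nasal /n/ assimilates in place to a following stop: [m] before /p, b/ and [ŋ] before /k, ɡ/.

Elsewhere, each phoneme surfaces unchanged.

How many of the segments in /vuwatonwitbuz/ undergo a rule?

Segments that undergo a rule: /u/ → [uː] (rule 2); /o/ → [oː] (rule 2); /u/ → [uː] (rule 2).
All other segments surface unchanged.

3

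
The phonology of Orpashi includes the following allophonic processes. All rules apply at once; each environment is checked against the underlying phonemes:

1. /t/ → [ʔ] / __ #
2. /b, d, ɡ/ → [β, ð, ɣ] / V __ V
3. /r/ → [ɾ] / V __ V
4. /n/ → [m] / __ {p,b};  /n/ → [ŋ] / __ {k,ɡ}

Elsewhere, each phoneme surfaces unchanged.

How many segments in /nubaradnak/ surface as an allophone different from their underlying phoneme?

Segments that undergo a rule: /b/ → [β] (rule 2); /r/ → [ɾ] (rule 3).
All other segments surface unchanged.

2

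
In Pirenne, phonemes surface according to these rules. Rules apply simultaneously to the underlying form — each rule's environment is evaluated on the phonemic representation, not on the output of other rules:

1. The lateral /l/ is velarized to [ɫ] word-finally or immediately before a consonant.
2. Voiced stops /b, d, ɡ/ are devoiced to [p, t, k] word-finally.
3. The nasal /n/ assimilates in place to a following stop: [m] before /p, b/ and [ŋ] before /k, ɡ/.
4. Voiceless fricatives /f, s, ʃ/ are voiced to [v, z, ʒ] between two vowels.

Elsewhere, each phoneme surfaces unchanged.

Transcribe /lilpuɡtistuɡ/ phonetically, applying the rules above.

[liɫpuɡtistuk]

/l/ (word-initial): rule 1 targets it, but not word-finally or immediately before a consonant → unchanged [l].
/i/ stays [i].
/l/ (between /i/ and /p/): word-finally or immediately before a consonant, so rule 1 applies → [ɫ].
/p/ — not in any rule's target class → [p].
/u/ (between /p/ and /ɡ/): no rule targets it → [u].
/ɡ/ (between /u/ and /t/): rule 2 targets it, but not word-finally → unchanged [ɡ].
/t/ stays [t].
/i/ — not in any rule's target class → [i].
/s/ (between /i/ and /t/) fails the environment for rule 4, so it stays [s].
/t/ (between /s/ and /u/) is unaffected → [t].
/u/ stays [u].
/ɡ/ (word-final) occurs word-finally → [k] by rule 2.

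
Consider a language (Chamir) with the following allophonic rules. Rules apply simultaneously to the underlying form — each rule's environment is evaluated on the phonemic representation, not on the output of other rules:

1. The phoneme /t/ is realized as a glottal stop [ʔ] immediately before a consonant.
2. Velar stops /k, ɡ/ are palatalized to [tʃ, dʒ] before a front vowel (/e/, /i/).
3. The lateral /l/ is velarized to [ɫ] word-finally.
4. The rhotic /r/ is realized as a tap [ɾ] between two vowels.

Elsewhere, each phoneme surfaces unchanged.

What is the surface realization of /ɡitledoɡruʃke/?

[dʒiʔledoɡruʃtʃe]

/ɡ/ (word-initial): before a front vowel, so rule 2 applies → [dʒ].
/i/ stays [i].
Rule 1 applies to /t/ (between /i/ and /l/: immediately before a consonant) → [ʔ].
/l/ (between /t/ and /e/) is in the target of rule 3 but the environment (word-finally) is not met → [l].
/e/ (between /l/ and /d/) is unaffected → [e].
/d/ (between /e/ and /o/) is unaffected → [d].
/o/ — not in any rule's target class → [o].
/ɡ/ (between /o/ and /r/) fails the environment for rule 2, so it stays [ɡ].
/r/ (between /ɡ/ and /u/) fails the environment for rule 4, so it stays [r].
/u/ (between /r/ and /ʃ/) is unaffected → [u].
/ʃ/ — not in any rule's target class → [ʃ].
/k/ — between /ʃ/ and /e/, before a front vowel — surfaces as [tʃ] (rule 2).
/e/ — not in any rule's target class → [e].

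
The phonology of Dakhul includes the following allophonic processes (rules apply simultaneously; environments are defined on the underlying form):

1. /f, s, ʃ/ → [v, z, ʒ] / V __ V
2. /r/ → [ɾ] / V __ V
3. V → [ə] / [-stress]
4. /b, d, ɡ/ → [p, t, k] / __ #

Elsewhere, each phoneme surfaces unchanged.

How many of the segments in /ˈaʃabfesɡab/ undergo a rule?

Segments that undergo a rule: /ʃ/ → [ʒ] (rule 1); /a/ → [ə] (rule 3); /e/ → [ə] (rule 3); /a/ → [ə] (rule 3); /b/ → [p] (rule 4).
All other segments surface unchanged.

5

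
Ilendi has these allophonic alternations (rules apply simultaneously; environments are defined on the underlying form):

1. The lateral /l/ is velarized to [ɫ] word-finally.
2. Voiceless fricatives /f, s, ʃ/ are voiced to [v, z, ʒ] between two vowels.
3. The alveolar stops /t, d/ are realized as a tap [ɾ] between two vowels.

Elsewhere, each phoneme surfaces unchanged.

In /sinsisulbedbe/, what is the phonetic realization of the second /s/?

[s]

/s/ — between /n/ and /i/; rule 2 does not apply here → [s].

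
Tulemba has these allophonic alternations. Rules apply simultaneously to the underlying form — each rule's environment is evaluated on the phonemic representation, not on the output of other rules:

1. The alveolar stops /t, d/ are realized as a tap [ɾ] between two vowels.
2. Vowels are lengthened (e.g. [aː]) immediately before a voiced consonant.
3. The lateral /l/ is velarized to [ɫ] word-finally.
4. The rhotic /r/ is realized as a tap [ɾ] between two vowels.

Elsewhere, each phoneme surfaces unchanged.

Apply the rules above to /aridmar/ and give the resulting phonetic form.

/a/ (word-initial): before a voiced consonant, so rule 2 applies → [aː].
/r/ (between /a/ and /i/) occurs between two vowels → [ɾ] by rule 4.
/i/ (between /r/ and /d/) occurs before a voiced consonant → [iː] by rule 2.
/d/ (between /i/ and /m/) fails the environment for rule 1, so it stays [d].
/m/ — not in any rule's target class → [m].
Rule 2 applies to /a/ (between /m/ and /r/: before a voiced consonant) → [aː].
/r/ (word-final): rule 4 targets it, but not between two vowels → unchanged [r].

[aːɾiːdmaːr]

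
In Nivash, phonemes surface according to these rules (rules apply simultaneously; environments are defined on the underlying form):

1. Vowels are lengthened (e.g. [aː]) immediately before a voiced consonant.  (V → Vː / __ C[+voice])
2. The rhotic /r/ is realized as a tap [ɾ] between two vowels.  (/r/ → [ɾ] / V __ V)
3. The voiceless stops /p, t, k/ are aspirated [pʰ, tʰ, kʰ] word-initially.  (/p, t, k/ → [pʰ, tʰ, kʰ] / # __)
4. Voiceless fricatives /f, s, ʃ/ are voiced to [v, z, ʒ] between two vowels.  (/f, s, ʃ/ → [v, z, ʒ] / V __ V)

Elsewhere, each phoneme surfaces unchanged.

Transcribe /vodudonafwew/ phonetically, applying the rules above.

/v/ — not in any rule's target class → [v].
Rule 1 applies to /o/ (between /v/ and /d/: before a voiced consonant) → [oː].
/d/ (between /o/ and /u/): no rule targets it → [d].
/u/ (between /d/ and /d/) occurs before a voiced consonant → [uː] by rule 1.
/d/ (between /u/ and /o/) is unaffected → [d].
/o/ (between /d/ and /n/): before a voiced consonant, so rule 1 applies → [oː].
/n/ — not in any rule's target class → [n].
/a/ — between /n/ and /f/; rule 1 does not apply here → [a].
/f/ (between /a/ and /w/) is in the target of rule 4 but the environment (between two vowels) is not met → [f].
/w/ (between /f/ and /e/): no rule targets it → [w].
/e/ — between /w/ and /w/, before a voiced consonant — surfaces as [eː] (rule 1).
/w/ (word-final): no rule targets it → [w].

[voːduːdoːnafweːw]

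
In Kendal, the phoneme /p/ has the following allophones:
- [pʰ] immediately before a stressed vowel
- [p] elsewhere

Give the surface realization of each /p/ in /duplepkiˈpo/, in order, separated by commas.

Occurrence 1 (position 3): no conditioning environment matches → elsewhere allophone [p].
Occurrence 2 (position 6): no conditioning environment matches → elsewhere allophone [p].
Occurrence 3 (position 9): immediately before a stressed vowel → [pʰ].

[p], [p], [pʰ]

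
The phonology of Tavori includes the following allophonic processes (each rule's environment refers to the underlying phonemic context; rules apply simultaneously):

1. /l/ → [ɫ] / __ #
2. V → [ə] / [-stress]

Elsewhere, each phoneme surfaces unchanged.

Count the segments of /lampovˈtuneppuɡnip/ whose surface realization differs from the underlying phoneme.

5

Segments that undergo a rule: /a/ → [ə] (rule 2); /o/ → [ə] (rule 2); /e/ → [ə] (rule 2); /u/ → [ə] (rule 2); /i/ → [ə] (rule 2).
All other segments surface unchanged.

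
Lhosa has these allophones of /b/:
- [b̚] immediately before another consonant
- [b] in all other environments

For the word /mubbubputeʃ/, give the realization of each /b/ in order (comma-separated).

[b̚], [b], [b̚]

Occurrence 1 (position 3): immediately before another consonant → [b̚].
Occurrence 2 (position 4): no conditioning environment matches → elsewhere allophone [b].
Occurrence 3 (position 6): immediately before another consonant → [b̚].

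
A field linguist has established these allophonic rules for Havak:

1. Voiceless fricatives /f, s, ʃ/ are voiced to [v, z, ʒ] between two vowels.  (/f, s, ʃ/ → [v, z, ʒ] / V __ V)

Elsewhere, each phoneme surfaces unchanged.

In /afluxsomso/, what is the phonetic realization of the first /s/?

[s]

/s/ (between /x/ and /o/) fails the environment for rule 1, so it stays [s].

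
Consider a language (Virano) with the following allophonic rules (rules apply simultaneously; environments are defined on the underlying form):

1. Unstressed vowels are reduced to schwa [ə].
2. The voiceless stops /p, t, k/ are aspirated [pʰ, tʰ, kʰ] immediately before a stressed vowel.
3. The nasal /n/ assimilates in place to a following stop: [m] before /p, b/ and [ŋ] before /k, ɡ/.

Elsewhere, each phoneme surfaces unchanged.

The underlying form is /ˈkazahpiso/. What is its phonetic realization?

/k/ (word-initial) occurs immediately before a stressed vowel → [kʰ] by rule 2.
/a/ (between /k/ and /z/) fails the environment for rule 1, so it stays [a].
/z/ — not in any rule's target class → [z].
Rule 1 applies to /a/ (between /z/ and /h/: in an unstressed syllable) → [ə].
/h/ (between /a/ and /p/): no rule targets it → [h].
/p/ (between /h/ and /i/) fails the environment for rule 2, so it stays [p].
/i/ (between /p/ and /s/): in an unstressed syllable, so rule 1 applies → [ə].
/s/ stays [s].
/o/ — word-final, in an unstressed syllable — surfaces as [ə] (rule 1).

[ˈkʰazəhpəsə]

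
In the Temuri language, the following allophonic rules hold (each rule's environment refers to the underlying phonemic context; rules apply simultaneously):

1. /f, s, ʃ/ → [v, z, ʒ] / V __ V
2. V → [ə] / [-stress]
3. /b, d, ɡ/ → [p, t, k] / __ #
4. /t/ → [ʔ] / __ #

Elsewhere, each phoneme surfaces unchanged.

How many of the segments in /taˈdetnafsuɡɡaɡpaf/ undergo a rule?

Segments that undergo a rule: /a/ → [ə] (rule 2); /a/ → [ə] (rule 2); /u/ → [ə] (rule 2); /a/ → [ə] (rule 2); /a/ → [ə] (rule 2).
All other segments surface unchanged.

5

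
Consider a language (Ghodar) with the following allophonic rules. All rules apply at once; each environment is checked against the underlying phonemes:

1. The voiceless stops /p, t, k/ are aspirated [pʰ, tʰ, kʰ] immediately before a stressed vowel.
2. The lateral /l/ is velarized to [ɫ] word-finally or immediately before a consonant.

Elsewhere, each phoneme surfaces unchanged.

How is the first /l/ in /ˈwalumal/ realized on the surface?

[l]

/l/ (between /a/ and /u/) is in the target of rule 2 but the environment (word-finally or immediately before a consonant) is not met → [l].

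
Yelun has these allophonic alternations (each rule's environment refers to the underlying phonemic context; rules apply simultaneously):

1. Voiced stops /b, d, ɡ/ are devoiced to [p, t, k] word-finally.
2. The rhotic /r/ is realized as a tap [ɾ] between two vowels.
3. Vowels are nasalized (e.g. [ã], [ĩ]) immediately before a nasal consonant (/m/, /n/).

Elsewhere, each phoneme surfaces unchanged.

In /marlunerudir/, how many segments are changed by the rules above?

2

Segments that undergo a rule: /u/ → [ũ] (rule 3); /r/ → [ɾ] (rule 2).
All other segments surface unchanged.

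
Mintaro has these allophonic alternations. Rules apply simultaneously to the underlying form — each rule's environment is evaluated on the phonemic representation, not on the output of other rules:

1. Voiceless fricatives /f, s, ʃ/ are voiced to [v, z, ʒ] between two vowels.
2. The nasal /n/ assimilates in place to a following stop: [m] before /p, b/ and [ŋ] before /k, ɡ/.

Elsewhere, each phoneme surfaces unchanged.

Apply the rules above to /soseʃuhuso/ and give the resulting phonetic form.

[sozeʒuhuzo]

/s/ (word-initial) fails the environment for rule 1, so it stays [s].
/s/ (between /o/ and /e/) occurs between two vowels → [z] by rule 1.
/ʃ/ (between /e/ and /u/): between two vowels, so rule 1 applies → [ʒ].
/s/ (between /u/ and /o/) occurs between two vowels → [z] by rule 1.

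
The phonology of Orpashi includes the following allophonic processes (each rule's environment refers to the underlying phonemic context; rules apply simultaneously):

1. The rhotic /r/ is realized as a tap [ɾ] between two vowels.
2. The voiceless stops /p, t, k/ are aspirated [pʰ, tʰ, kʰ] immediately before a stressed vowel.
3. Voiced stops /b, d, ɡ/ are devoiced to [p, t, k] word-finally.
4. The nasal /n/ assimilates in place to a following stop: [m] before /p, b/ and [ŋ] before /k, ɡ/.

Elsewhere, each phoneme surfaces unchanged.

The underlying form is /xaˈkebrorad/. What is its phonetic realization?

Rule 2 applies to /k/ (between /a/ and /e/: immediately before a stressed vowel) → [kʰ].
/b/ (between /e/ and /r/) is in the target of rule 3 but the environment (word-finally) is not met → [b].
/r/ (between /b/ and /o/): rule 1 targets it, but not between two vowels → unchanged [r].
/r/ (between /o/ and /a/): between two vowels, so rule 1 applies → [ɾ].
/d/ meets the environment for rule 3 (word-finally) → [t].

[xaˈkʰebroɾat]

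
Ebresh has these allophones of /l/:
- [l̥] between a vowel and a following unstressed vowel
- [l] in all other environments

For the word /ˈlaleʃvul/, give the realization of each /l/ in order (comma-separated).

Occurrence 1 (position 1): no conditioning environment matches → elsewhere allophone [l].
Occurrence 2 (position 3): between a vowel and a following unstressed vowel → [l̥].
Occurrence 3 (position 8): no conditioning environment matches → elsewhere allophone [l].

[l], [l̥], [l]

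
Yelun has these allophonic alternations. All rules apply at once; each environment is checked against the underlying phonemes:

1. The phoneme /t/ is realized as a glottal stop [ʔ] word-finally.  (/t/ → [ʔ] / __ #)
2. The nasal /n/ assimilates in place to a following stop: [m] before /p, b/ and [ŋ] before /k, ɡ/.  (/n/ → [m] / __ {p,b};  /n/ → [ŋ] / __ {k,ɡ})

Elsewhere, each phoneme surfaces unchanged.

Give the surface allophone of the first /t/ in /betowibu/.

[t]

/t/ — between /e/ and /o/; rule 1 does not apply here → [t].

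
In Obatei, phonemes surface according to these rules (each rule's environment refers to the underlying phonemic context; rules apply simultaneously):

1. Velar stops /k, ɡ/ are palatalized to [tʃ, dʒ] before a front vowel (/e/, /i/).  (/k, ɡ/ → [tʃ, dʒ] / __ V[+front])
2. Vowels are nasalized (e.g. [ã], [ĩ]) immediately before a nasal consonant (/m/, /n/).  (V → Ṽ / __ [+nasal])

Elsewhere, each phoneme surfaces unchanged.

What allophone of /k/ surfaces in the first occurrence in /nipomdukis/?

/k/ meets the environment for rule 1 (before a front vowel) → [tʃ].

[tʃ]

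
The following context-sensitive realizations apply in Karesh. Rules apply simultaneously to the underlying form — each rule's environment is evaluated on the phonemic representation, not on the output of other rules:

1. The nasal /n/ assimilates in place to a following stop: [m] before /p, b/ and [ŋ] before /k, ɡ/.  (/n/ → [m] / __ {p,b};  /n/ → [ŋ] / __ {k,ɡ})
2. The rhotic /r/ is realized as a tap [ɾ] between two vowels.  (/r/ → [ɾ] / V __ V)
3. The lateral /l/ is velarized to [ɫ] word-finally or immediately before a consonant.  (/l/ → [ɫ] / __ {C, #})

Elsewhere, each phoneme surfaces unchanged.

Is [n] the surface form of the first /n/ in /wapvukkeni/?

/n/ — between /e/ and /i/; rule 1 does not apply here → [n].
The actual realization is [n], which matches [n].

Yes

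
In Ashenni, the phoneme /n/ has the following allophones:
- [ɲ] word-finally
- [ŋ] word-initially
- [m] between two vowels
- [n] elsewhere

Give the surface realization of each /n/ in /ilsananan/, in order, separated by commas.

[m], [m], [ɲ]

Occurrence 1 (position 5): between two vowels → [m].
Occurrence 2 (position 7): between two vowels → [m].
Occurrence 3 (position 9): word-finally → [ɲ].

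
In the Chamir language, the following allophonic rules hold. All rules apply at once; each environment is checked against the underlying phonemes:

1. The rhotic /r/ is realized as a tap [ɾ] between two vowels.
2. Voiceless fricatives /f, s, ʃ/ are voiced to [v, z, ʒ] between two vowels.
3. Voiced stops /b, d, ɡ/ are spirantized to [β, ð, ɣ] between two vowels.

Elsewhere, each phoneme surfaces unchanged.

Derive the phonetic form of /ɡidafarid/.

[ɡiðavaɾid]

/ɡ/ (word-initial): rule 3 targets it, but not between two vowels → unchanged [ɡ].
/i/ — not in any rule's target class → [i].
Rule 3 applies to /d/ (between /i/ and /a/: between two vowels) → [ð].
/a/ (between /d/ and /f/) is unaffected → [a].
Rule 2 applies to /f/ (between /a/ and /a/: between two vowels) → [v].
/a/ (between /f/ and /r/): no rule targets it → [a].
/r/ (between /a/ and /i/) occurs between two vowels → [ɾ] by rule 1.
/i/ stays [i].
/d/ — word-final; rule 3 does not apply here → [d].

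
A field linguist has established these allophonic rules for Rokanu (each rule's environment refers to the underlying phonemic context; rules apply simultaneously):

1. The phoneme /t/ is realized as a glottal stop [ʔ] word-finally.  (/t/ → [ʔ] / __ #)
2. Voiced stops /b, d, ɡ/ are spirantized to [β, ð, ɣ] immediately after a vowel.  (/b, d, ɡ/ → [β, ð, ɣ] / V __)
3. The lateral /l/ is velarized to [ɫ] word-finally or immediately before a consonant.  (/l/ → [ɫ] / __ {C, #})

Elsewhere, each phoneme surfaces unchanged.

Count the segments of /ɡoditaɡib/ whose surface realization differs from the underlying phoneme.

Segments that undergo a rule: /d/ → [ð] (rule 2); /ɡ/ → [ɣ] (rule 2); /b/ → [β] (rule 2).
All other segments surface unchanged.

3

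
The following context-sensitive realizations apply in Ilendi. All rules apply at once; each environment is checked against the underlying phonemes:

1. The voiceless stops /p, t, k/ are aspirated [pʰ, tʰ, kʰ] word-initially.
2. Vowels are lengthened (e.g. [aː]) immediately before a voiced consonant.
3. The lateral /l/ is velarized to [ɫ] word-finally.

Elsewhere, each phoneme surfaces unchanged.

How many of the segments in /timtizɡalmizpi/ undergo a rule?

Segments that undergo a rule: /t/ → [tʰ] (rule 1); /i/ → [iː] (rule 2); /i/ → [iː] (rule 2); /a/ → [aː] (rule 2); /i/ → [iː] (rule 2).
All other segments surface unchanged.

5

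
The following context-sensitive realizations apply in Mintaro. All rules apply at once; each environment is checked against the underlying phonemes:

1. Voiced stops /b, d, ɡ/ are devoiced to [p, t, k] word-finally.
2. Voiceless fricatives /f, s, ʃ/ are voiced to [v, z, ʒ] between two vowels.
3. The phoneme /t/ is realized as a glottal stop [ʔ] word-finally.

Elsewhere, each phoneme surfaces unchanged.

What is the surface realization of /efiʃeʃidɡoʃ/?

/f/ (between /e/ and /i/): between two vowels, so rule 2 applies → [v].
/ʃ/ meets the environment for rule 2 (between two vowels) → [ʒ].
/ʃ/ (between /e/ and /i/): between two vowels, so rule 2 applies → [ʒ].
/d/ (between /i/ and /ɡ/): rule 1 targets it, but not word-finally → unchanged [d].
/ɡ/ (between /d/ and /o/) is in the target of rule 1 but the environment (word-finally) is not met → [ɡ].
/ʃ/ — word-final; rule 2 does not apply here → [ʃ].

[eviʒeʒidɡoʃ]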